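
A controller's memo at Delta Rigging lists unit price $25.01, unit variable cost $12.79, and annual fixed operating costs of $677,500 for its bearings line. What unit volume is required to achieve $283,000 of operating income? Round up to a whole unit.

Unit CM = price − variable cost = $25.01 − $12.79 = $12.22.
Need Q such that Q × $12.22 − $677,500 = $283,000, i.e. Q = $960,500 / $12.22 = 78,600.65 → 78,601.

78,601 bearings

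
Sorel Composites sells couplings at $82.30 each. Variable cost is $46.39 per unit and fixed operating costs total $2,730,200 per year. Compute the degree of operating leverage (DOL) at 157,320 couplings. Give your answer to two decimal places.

Contribution at this volume is 157,320 × $35.91 = $5,649,361.20.
EBIT = $5,649,361.20 − $2,730,200 = $2,919,161.20.
DOL = contribution ÷ EBIT = $5,649,361.20 ÷ $2,919,161.20 = 1.9353.

1.94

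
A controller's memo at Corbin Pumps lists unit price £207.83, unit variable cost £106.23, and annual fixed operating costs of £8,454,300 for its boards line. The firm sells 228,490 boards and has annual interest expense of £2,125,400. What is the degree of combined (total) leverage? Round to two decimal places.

Contribution at this volume is 228,490 × £101.60 = £23,214,584.00.
Operating income = contribution − fixed costs = £23,214,584.00 − £8,454,300 = £14,760,284.00. Interest = £2,125,400.00.
DOL = £23,214,584.00 ÷ £14,760,284.00 = 1.5728; DFL = £14,760,284.00 ÷ £12,634,884.00 = 1.1682.
DCL = DOL × DFL = 1.5728 × 1.1682 = 1.8373.

1.84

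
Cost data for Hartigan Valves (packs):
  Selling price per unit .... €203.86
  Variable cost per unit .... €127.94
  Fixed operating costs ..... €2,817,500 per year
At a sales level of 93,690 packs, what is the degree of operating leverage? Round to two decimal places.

Contribution at this volume is 93,690 × €75.92 = €7,112,944.80.
Operating income = contribution − fixed costs = €7,112,944.80 − €2,817,500 = €4,295,444.80.
Degree of operating leverage = €7,112,944.80 / €4,295,444.80 = 1.6559.

1.66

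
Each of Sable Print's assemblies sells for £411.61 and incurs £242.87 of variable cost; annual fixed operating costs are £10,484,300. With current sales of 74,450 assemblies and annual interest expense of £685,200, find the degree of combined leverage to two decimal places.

9.02

Contribution at this volume is 74,450 × £168.74 = £12,562,693.00.
Subtracting fixed costs: EBIT = £12,562,693.00 − £10,484,300 = £2,078,393.00. Interest = £685,200.00, so EBIT − I = £1,393,193.00.
DCL = contribution ÷ (EBIT − I) = £12,562,693.00 ÷ £1,393,193.00 = 9.0172.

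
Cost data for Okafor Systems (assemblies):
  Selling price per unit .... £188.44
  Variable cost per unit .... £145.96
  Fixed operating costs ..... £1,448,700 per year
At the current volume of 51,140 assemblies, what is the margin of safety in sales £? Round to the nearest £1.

Each unit contributes £188.44 − £145.96 = £42.48. Break-even units = £1,448,700 ÷ £42.48 = 34,103.11; break-even revenue = 34,103.11 × £188.44 = £6,426,389.55.
Actual sales revenue = 51,140 × £188.44 = £9,636,821.60.
Margin of safety = £9,636,821.60 − £6,426,389.55 = £3,210,432.

£3,210,432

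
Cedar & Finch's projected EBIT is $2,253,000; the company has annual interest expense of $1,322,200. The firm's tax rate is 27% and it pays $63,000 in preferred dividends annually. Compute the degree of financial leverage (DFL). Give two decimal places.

2.67

Annual interest charges come to $1,322,200.00.
Pre-tax preferred-dividend burden = $63,000 ÷ (1 − 0.27) = $86,301.37.
DFL = EBIT ÷ [EBIT − I − D_p/(1−t)] = $2,253,000 ÷ [$2,253,000 − $1,322,200.00 − $86,301.37] = $2,253,000 ÷ $844,498.63 = 2.6679.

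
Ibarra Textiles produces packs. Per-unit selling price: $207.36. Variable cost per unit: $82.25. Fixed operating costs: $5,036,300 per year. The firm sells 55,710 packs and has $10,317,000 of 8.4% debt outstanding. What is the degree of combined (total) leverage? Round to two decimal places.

6.53

Total contribution margin = 55,710 × $125.11 = $6,969,878.10.
Subtracting fixed costs: EBIT = $6,969,878.10 − $5,036,300 = $1,933,578.10. Interest = $866,628.00, so EBIT − I = $1,066,950.10.
DCL = contribution ÷ (EBIT − I) = $6,969,878.10 ÷ $1,066,950.10 = 6.5325.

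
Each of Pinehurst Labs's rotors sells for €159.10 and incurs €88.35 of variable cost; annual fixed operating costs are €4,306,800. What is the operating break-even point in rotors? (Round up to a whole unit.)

Unit CM = price − variable cost = €159.10 − €88.35 = €70.75.
Units to break even: €4,306,800 ÷ €70.75 = 60,873.50, rounded up to 60,874.

60,874 rotors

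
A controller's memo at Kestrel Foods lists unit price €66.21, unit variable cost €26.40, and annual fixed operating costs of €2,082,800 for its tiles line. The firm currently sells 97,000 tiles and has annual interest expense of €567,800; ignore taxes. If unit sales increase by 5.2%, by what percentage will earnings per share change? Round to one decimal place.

+16.6%

At 97,000 units, contribution = 97,000 × €39.81 = €3,861,570.00.
Operating income = contribution − fixed costs = €3,861,570.00 − €2,082,800 = €1,778,770.00.
Interest = €567,800.00, so EBIT − I = €1,210,970.00.
Degree of combined leverage = contribution ÷ (EBIT − I) = €3,861,570.00 ÷ €1,210,970.00 = 3.1888.
EPS therefore changes by 3.1888 × (+5.2%) = +16.6%.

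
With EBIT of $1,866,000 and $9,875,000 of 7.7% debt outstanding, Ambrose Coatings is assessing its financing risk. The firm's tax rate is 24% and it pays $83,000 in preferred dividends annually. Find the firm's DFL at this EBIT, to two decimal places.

Annual interest charges come to $760,375.00.
Preferred dividends grossed up pre-tax: $83,000 / (1 − 0.24) = $109,210.53.
DFL = EBIT ÷ [EBIT − I − D_p/(1−t)] = $1,866,000 ÷ [$1,866,000 − $760,375.00 − $109,210.53] = $1,866,000 ÷ $996,414.47 = 1.8727.

1.87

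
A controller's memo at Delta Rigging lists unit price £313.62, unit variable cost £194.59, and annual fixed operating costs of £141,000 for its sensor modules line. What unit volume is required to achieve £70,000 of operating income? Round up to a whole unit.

1,773 sensor modules

Each unit contributes £313.62 − £194.59 = £119.03.
Required volume = (fixed costs + target profit) ÷ CM = (£141,000 + £70,000) ÷ £119.03 = 1,772.66, so 1,773 sensor modules.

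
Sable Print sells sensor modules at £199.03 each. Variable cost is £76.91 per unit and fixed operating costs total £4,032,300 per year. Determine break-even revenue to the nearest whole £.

Contribution margin per unit = £199.03 − £76.91 = £122.12, a CM ratio of £122.12 ÷ £199.03 = 0.6136.
Break-even revenue = fixed costs × price ÷ CM = £4,032,300 × £199.03 ÷ £122.12 = £6,571,804.

£6,571,804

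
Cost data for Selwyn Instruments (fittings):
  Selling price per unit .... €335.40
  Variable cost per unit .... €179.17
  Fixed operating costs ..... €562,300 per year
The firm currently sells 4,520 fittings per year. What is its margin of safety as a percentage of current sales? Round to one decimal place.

20.4%

Unit CM = price − variable cost = €335.40 − €179.17 = €156.23. Break-even units = €562,300 ÷ €156.23 = 3,599.18; break-even revenue = 3,599.18 × €335.40 = €1,207,165.21.
Actual sales revenue = 4,520 × €335.40 = €1,516,008.00.
Margin of safety = (€1,516,008.00 − €1,207,165.21) ÷ €1,516,008.00 = 20.4%.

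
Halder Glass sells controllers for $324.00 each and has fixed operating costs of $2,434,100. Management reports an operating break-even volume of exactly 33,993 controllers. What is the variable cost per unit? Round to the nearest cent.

Contribution per unit must be FC / Q = $2,434,100 / 33,993 = $71.6059.
Variable cost per unit = $324.00 − $71.6059 = $252.39.

$252.39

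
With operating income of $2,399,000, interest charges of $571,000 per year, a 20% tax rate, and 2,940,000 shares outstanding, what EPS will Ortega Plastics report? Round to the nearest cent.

Pre-tax income = $2,399,000 − $571,000.00 = $1,828,000.00.
Net income = $1,828,000.00 × (1 − 0.20) = $1,462,400.00.
Per share: $1,462,400.00 / 2,940,000 shares = $0.50.

$0.50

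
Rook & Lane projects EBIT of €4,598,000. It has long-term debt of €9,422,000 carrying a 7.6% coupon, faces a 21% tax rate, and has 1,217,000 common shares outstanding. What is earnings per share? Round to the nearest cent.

€2.52

Pre-tax income = €4,598,000 − €716,072.00 = €3,881,928.00.
After tax at 21%: net income = €3,881,928.00 × 0.79 = €3,066,723.12.
Per share: €3,066,723.12 / 1,217,000 shares = €2.52.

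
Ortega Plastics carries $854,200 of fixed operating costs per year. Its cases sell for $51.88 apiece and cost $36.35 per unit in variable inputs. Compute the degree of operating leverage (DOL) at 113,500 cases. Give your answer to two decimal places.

1.94

At 113,500 units, contribution = 113,500 × $15.53 = $1,762,655.00.
EBIT = $1,762,655.00 − $854,200 = $908,455.00.
So DOL = total CM / EBIT = $1,762,655.00 / $908,455.00 = 1.9403.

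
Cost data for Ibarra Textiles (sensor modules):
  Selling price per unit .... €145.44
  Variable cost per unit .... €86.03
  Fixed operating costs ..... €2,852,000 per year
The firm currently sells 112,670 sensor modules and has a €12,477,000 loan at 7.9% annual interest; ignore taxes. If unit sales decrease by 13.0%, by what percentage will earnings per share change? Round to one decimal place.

Total contribution margin = 112,670 × €59.41 = €6,693,724.70.
Subtracting fixed costs: EBIT = €6,693,724.70 − €2,852,000 = €3,841,724.70.
After interest of €985,683.00, pre-tax earnings = €2,856,041.70.
Degree of combined leverage = contribution ÷ (EBIT − I) = €6,693,724.70 ÷ €2,856,041.70 = 2.3437.
EPS therefore changes by 2.3437 × (-13.0%) = -30.5%.

-30.5%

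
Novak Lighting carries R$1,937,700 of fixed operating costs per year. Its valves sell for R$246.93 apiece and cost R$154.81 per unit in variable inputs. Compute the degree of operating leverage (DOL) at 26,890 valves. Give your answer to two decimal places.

4.59

At 26,890 units, contribution = 26,890 × R$92.12 = R$2,477,106.80.
Operating income = contribution − fixed costs = R$2,477,106.80 − R$1,937,700 = R$539,406.80.
DOL = contribution ÷ EBIT = R$2,477,106.80 ÷ R$539,406.80 = 4.5923.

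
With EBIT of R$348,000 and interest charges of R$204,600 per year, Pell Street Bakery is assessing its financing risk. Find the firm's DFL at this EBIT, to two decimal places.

Interest = R$204,600.00.
Degree of financial leverage = EBIT / (EBIT − interest) = R$348,000 / R$143,400.00 = 2.4268.

2.43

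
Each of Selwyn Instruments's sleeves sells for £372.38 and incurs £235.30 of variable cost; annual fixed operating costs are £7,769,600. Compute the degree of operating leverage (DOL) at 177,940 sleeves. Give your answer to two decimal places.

Total contribution margin = 177,940 × £137.08 = £24,392,015.20.
Operating income = contribution − fixed costs = £24,392,015.20 − £7,769,600 = £16,622,415.20.
DOL = contribution ÷ EBIT = £24,392,015.20 ÷ £16,622,415.20 = 1.4674.

1.47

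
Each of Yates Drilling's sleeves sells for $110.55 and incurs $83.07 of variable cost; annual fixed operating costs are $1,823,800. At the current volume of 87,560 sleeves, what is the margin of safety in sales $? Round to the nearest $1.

$2,342,746

Each unit contributes $110.55 − $83.07 = $27.48. Break-even units = $1,823,800 ÷ $27.48 = 66,368.27; break-even revenue = 66,368.27 × $110.55 = $7,337,012.01.
Actual sales revenue = 87,560 × $110.55 = $9,679,758.00.
Margin of safety = $9,679,758.00 − $7,337,012.01 = $2,342,746.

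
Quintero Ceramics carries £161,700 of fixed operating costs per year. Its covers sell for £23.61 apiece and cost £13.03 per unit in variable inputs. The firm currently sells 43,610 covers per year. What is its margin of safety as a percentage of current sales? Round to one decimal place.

65.0%

Each unit contributes £23.61 − £13.03 = £10.58. Break-even units = £161,700 ÷ £10.58 = 15,283.55; break-even revenue = 15,283.55 × £23.61 = £360,844.71.
Actual sales revenue = 43,610 × £23.61 = £1,029,632.10.
Margin of safety = (£1,029,632.10 − £360,844.71) ÷ £1,029,632.10 = 65.0%.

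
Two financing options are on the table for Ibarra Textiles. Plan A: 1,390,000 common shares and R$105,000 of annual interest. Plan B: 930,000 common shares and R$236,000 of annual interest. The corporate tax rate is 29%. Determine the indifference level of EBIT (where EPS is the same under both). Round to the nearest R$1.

R$500,848

Set EPS_A = EPS_B: (EBIT − R$105,000)(1 − 0.29) ÷ 1,390,000 = (EBIT − R$236,000)(1 − 0.29) ÷ 930,000.
Cancelling (1 − t) and cross-multiplying: 930,000·(EBIT − 105,000) = 1,390,000·(EBIT − 236,000).
EBIT × (1,390,000 − 930,000) = 236,000 × 1,390,000 − 105,000 × 930,000 = 230,390,000,000, so EBIT = 230,390,000,000 ÷ 460,000 = 500,847.83.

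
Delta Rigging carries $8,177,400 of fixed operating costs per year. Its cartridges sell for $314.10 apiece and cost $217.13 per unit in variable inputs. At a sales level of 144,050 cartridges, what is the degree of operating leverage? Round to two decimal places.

Contribution at this volume is 144,050 × $96.97 = $13,968,528.50.
Operating income = contribution − fixed costs = $13,968,528.50 − $8,177,400 = $5,791,128.50.
So DOL = total CM / EBIT = $13,968,528.50 / $5,791,128.50 = 2.4121.

2.41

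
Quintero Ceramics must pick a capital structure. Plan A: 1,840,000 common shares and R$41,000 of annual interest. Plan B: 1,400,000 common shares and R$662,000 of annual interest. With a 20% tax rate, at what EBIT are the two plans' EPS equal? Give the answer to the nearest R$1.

At indifference, (EBIT − 41,000)(1 − t)/1,840,000 = (EBIT − 662,000)(1 − t)/1,400,000.
The (1 − t) factor cancels: (EBIT − 41,000) × 1,400,000 = (EBIT − 662,000) × 1,840,000.
EBIT × (1,840,000 − 1,400,000) = 662,000 × 1,840,000 − 41,000 × 1,400,000 = 1,160,680,000,000, so EBIT = 1,160,680,000,000 ÷ 440,000 = 2,637,909.09.

R$2,637,909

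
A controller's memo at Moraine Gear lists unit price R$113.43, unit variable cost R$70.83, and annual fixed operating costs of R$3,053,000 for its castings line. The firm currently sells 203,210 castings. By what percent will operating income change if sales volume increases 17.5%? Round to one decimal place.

+27.0%

Total contribution margin = 203,210 × R$42.60 = R$8,656,746.00.
EBIT = R$8,656,746.00 − R$3,053,000 = R$5,603,746.00.
DOL = contribution ÷ EBIT = R$8,656,746.00 ÷ R$5,603,746.00 = 1.5448.
%ΔEBIT = DOL × %ΔSales = 1.5448 × +17.5% = +27.0%.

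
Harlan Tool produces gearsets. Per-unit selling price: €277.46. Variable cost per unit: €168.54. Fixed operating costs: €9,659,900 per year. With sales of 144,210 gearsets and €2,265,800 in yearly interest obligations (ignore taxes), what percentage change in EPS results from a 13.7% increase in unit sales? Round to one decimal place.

Contribution at this volume is 144,210 × €108.92 = €15,707,353.20.
Operating income = contribution − fixed costs = €15,707,353.20 − €9,659,900 = €6,047,453.20.
After interest of €2,265,800.00, pre-tax earnings = €3,781,653.20.
Degree of combined leverage = contribution ÷ (EBIT − I) = €15,707,353.20 ÷ €3,781,653.20 = 4.1536.
EPS therefore changes by 4.1536 × (+13.7%) = +56.9%.

+56.9%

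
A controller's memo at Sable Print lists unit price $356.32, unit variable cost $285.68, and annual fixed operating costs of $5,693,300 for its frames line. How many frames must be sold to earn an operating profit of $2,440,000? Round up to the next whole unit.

115,138 frames

Contribution margin per unit = $356.32 − $285.68 = $70.64.
Required volume = (fixed costs + target profit) ÷ CM = ($5,693,300 + $2,440,000) ÷ $70.64 = 115,137.32, so 115,138 frames.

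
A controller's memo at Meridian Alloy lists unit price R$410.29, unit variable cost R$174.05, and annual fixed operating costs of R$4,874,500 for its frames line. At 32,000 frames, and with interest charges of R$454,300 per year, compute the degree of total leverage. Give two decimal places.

Total contribution margin = 32,000 × R$236.24 = R$7,559,680.00.
EBIT = R$7,559,680.00 − R$4,874,500 = R$2,685,180.00. Interest = R$454,300.00.
DOL = R$7,559,680.00 ÷ R$2,685,180.00 = 2.8153; DFL = R$2,685,180.00 ÷ R$2,230,880.00 = 1.2036.
DCL = DOL × DFL = 2.8153 × 1.2036 = 3.3885.

3.39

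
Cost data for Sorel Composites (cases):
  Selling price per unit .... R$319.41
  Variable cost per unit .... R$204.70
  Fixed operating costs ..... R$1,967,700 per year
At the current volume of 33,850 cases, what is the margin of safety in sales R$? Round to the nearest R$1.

R$5,332,968

Each unit contributes R$319.41 − R$204.70 = R$114.71. Break-even units = R$1,967,700 ÷ R$114.71 = 17,153.69; break-even revenue = 17,153.69 × R$319.41 = R$5,479,060.74.
Actual sales revenue = 33,850 × R$319.41 = R$10,812,028.50.
Margin of safety = R$10,812,028.50 − R$5,479,060.74 = R$5,332,968.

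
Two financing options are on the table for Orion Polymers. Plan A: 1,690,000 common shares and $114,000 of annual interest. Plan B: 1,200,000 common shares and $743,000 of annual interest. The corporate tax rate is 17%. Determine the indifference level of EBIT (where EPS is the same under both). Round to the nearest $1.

$2,283,408

At indifference, (EBIT − 114,000)(1 − t)/1,690,000 = (EBIT − 743,000)(1 − t)/1,200,000.
Cancelling (1 − t) and cross-multiplying: 1,200,000·(EBIT − 114,000) = 1,690,000·(EBIT − 743,000).
Solving, EBIT = (743,000·1,690,000 − 114,000·1,200,000) / (1,690,000 − 1,200,000) = 1,118,870,000,000 / 490,000 = 2,283,408.16.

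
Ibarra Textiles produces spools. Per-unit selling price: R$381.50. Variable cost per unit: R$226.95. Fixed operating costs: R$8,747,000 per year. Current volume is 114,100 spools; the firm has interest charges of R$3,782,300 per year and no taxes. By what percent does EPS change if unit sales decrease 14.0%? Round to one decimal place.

Total contribution margin = 114,100 × R$154.55 = R$17,634,155.00.
EBIT = R$17,634,155.00 − R$8,747,000 = R$8,887,155.00.
After interest of R$3,782,300.00, pre-tax earnings = R$5,104,855.00.
DCL = total CM / (EBIT − I) = R$17,634,155.00 / R$5,104,855.00 = 3.4544.
EPS therefore changes by 3.4544 × (-14.0%) = -48.4%.

-48.4%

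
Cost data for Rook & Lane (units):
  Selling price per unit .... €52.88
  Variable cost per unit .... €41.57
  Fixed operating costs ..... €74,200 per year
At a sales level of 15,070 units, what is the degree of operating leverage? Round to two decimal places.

Contribution at this volume is 15,070 × €11.31 = €170,441.70.
EBIT = €170,441.70 − €74,200 = €96,241.70.
DOL = contribution ÷ EBIT = €170,441.70 ÷ €96,241.70 = 1.7710.

1.77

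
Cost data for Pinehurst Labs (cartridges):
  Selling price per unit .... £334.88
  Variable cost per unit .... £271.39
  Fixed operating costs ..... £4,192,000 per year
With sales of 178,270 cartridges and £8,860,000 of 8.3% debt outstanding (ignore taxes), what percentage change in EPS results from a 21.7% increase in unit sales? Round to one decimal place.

Total contribution margin = 178,270 × £63.49 = £11,318,362.30.
Operating income = contribution − fixed costs = £11,318,362.30 − £4,192,000 = £7,126,362.30.
Interest = £735,380.00, so EBIT − I = £6,390,982.30.
DCL = total CM / (EBIT − I) = £11,318,362.30 / £6,390,982.30 = 1.7710.
EPS therefore changes by 1.7710 × (+21.7%) = +38.4%.

+38.4%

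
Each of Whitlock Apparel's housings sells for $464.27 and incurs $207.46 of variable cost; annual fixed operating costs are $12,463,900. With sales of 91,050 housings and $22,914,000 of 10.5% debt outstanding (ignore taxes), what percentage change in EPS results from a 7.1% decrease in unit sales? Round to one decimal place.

-19.5%

Contribution at this volume is 91,050 × $256.81 = $23,382,550.50.
Operating income = contribution − fixed costs = $23,382,550.50 − $12,463,900 = $10,918,650.50.
After interest of $2,405,970.00, pre-tax earnings = $8,512,680.50.
Degree of combined leverage = contribution ÷ (EBIT − I) = $23,382,550.50 ÷ $8,512,680.50 = 2.7468.
%ΔEPS = DCL × %ΔSales = 2.7468 × -7.1% = -19.5%.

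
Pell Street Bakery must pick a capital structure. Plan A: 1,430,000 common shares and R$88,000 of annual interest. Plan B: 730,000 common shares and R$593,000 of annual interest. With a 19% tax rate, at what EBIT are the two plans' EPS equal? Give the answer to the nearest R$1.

R$1,119,643

Set EPS_A = EPS_B: (EBIT − R$88,000)(1 − 0.19) ÷ 1,430,000 = (EBIT − R$593,000)(1 − 0.19) ÷ 730,000.
The (1 − t) factor cancels: (EBIT − 88,000) × 730,000 = (EBIT − 593,000) × 1,430,000.
Solving, EBIT = (593,000·1,430,000 − 88,000·730,000) / (1,430,000 − 730,000) = 783,750,000,000 / 700,000 = 1,119,642.86.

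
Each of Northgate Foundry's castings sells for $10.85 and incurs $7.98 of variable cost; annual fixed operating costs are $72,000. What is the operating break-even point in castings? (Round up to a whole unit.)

25,088 castings

Each unit contributes $10.85 − $7.98 = $2.87.
Break-even volume = fixed costs ÷ CM per unit = $72,000 ÷ $2.87 = 25,087.11, so 25,088 castings.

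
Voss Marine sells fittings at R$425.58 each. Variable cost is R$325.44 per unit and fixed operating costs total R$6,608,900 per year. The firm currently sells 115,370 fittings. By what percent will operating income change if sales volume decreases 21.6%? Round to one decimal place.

-50.5%

Contribution at this volume is 115,370 × R$100.14 = R$11,553,151.80.
Subtracting fixed costs: EBIT = R$11,553,151.80 − R$6,608,900 = R$4,944,251.80.
So DOL = total CM / EBIT = R$11,553,151.80 / R$4,944,251.80 = 2.3367.
So EBIT moves 2.3367 × (-21.6%) = -50.5%.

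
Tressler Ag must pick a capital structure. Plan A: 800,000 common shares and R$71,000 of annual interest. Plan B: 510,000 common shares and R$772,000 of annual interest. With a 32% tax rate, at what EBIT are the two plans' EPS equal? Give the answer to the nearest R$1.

R$2,004,793

Set EPS_A = EPS_B: (EBIT − R$71,000)(1 − 0.32) ÷ 800,000 = (EBIT − R$772,000)(1 − 0.32) ÷ 510,000.
The (1 − t) factor cancels: (EBIT − 71,000) × 510,000 = (EBIT − 772,000) × 800,000.
EBIT × (800,000 − 510,000) = 772,000 × 800,000 − 71,000 × 510,000 = 581,390,000,000, so EBIT = 581,390,000,000 ÷ 290,000 = 2,004,793.10.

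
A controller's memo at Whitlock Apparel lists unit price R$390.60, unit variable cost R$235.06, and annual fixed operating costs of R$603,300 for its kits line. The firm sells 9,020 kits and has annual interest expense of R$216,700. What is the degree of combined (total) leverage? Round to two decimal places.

Total contribution margin = 9,020 × R$155.54 = R$1,402,970.80.
Subtracting fixed costs: EBIT = R$1,402,970.80 − R$603,300 = R$799,670.80. Interest = R$216,700.00.
DOL = R$1,402,970.80 ÷ R$799,670.80 = 1.7544; DFL = R$799,670.80 ÷ R$582,970.80 = 1.3717.
Combined leverage = 1.7544 × 1.3717 = 2.4065.

2.41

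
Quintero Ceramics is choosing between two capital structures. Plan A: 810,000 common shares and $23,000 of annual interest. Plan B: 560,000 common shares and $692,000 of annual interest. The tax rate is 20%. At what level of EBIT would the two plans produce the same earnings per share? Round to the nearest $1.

$2,190,560

At indifference, (EBIT − 23,000)(1 − t)/810,000 = (EBIT − 692,000)(1 − t)/560,000.
The (1 − t) factor cancels: (EBIT − 23,000) × 560,000 = (EBIT − 692,000) × 810,000.
EBIT × (810,000 − 560,000) = 692,000 × 810,000 − 23,000 × 560,000 = 547,640,000,000, so EBIT = 547,640,000,000 ÷ 250,000 = 2,190,560.00.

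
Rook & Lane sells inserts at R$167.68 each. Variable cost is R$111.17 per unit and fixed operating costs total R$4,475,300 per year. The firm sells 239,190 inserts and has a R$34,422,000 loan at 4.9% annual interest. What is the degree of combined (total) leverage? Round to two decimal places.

1.84

Total contribution margin = 239,190 × R$56.51 = R$13,516,626.90.
Subtracting fixed costs: EBIT = R$13,516,626.90 − R$4,475,300 = R$9,041,326.90. Interest = R$1,686,678.00.
DOL = R$13,516,626.90 ÷ R$9,041,326.90 = 1.4950; DFL = R$9,041,326.90 ÷ R$7,354,648.90 = 1.2293.
Combined leverage = 1.4950 × 1.2293 = 1.8378.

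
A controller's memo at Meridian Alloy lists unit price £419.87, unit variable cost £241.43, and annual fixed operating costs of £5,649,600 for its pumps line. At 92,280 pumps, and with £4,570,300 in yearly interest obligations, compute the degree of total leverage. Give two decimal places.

2.64

Total contribution margin = 92,280 × £178.44 = £16,466,443.20.
Operating income = contribution − fixed costs = £16,466,443.20 − £5,649,600 = £10,816,843.20. Interest = £4,570,300.00.
DOL = £16,466,443.20 ÷ £10,816,843.20 = 1.5223; DFL = £10,816,843.20 ÷ £6,246,543.20 = 1.7317.
Combined leverage = 1.5223 × 1.7317 = 2.6362.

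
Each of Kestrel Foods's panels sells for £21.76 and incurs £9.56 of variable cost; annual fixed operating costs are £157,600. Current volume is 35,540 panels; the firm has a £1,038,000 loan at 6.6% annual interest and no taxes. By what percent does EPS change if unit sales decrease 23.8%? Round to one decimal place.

Contribution at this volume is 35,540 × £12.20 = £433,588.00.
Subtracting fixed costs: EBIT = £433,588.00 − £157,600 = £275,988.00.
Interest = £68,508.00, so EBIT − I = £207,480.00.
Degree of combined leverage = contribution ÷ (EBIT − I) = £433,588.00 ÷ £207,480.00 = 2.0898.
EPS therefore changes by 2.0898 × (-23.8%) = -49.7%.

-49.7%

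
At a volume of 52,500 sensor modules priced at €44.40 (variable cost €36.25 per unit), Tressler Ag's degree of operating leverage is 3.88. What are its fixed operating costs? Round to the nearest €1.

€317,598

Contribution at this volume is 52,500 × €8.15 = €427,875.00.
Since DOL = CM ÷ EBIT, EBIT = €427,875.00 ÷ 3.88 = €110,277.06.
And FC = contribution − EBIT = €427,875.00 − €110,277.06 = €317,598.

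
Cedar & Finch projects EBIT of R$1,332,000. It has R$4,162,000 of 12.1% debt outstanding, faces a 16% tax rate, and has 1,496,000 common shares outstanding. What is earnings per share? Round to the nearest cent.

Pre-tax income = R$1,332,000 − R$503,602.00 = R$828,398.00.
Net income = R$828,398.00 × (1 − 0.16) = R$695,854.32.
EPS = R$695,854.32 ÷ 1,496,000 = R$0.47.

R$0.47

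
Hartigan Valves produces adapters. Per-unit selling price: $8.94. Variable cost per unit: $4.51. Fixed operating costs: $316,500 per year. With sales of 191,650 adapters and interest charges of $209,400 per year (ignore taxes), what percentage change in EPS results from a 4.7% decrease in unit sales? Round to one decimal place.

Total contribution margin = 191,650 × $4.43 = $849,009.50.
Operating income = contribution − fixed costs = $849,009.50 − $316,500 = $532,509.50.
After interest of $209,400.00, pre-tax earnings = $323,109.50.
DCL = total CM / (EBIT − I) = $849,009.50 / $323,109.50 = 2.6276.
%ΔEPS = DCL × %ΔSales = 2.6276 × -4.7% = -12.3%.

-12.3%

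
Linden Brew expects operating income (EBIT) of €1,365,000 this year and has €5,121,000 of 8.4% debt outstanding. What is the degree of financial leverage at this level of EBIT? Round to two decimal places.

1.46

Interest = €430,164.00.
Degree of financial leverage = EBIT / (EBIT − interest) = €1,365,000 / €934,836.00 = 1.4601.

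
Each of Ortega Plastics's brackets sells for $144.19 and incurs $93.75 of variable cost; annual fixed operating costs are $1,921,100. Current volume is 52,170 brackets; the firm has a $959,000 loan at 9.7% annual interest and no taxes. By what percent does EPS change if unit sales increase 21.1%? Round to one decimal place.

+89.9%

Contribution at this volume is 52,170 × $50.44 = $2,631,454.80.
EBIT = $2,631,454.80 − $1,921,100 = $710,354.80.
After interest of $93,023.00, pre-tax earnings = $617,331.80.
Degree of combined leverage = contribution ÷ (EBIT − I) = $2,631,454.80 ÷ $617,331.80 = 4.2626.
%ΔEPS = DCL × %ΔSales = 4.2626 × +21.1% = +89.9%.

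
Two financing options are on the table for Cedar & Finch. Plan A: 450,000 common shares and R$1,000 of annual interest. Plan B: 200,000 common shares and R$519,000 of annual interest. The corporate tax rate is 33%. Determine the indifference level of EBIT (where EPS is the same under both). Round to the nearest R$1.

At indifference, (EBIT − 1,000)(1 − t)/450,000 = (EBIT − 519,000)(1 − t)/200,000.
Cancelling (1 − t) and cross-multiplying: 200,000·(EBIT − 1,000) = 450,000·(EBIT − 519,000).
Solving, EBIT = (519,000·450,000 − 1,000·200,000) / (450,000 − 200,000) = 233,350,000,000 / 250,000 = 933,400.00.

R$933,400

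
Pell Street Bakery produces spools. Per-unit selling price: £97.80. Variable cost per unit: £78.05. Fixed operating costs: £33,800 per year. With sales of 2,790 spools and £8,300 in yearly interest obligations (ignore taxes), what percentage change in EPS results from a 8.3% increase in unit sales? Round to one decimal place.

+35.2%

Total contribution margin = 2,790 × £19.75 = £55,102.50.
EBIT = £55,102.50 − £33,800 = £21,302.50.
After interest of £8,300.00, pre-tax earnings = £13,002.50.
Degree of combined leverage = contribution ÷ (EBIT − I) = £55,102.50 ÷ £13,002.50 = 4.2378.
EPS therefore changes by 4.2378 × (+8.3%) = +35.2%.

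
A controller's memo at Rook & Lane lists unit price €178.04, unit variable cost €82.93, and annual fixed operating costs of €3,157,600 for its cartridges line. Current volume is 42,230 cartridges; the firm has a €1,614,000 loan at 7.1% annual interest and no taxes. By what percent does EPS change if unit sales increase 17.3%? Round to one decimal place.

At 42,230 units, contribution = 42,230 × €95.11 = €4,016,495.30.
EBIT = €4,016,495.30 − €3,157,600 = €858,895.30.
After interest of €114,594.00, pre-tax earnings = €744,301.30.
Degree of combined leverage = contribution ÷ (EBIT − I) = €4,016,495.30 ÷ €744,301.30 = 5.3963.
%ΔEPS = DCL × %ΔSales = 5.3963 × +17.3% = +93.4%.

+93.4%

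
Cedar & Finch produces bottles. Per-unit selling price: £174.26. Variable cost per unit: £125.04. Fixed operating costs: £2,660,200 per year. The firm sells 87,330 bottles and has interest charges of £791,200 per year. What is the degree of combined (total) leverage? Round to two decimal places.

5.07

Total contribution margin = 87,330 × £49.22 = £4,298,382.60.
Subtracting fixed costs: EBIT = £4,298,382.60 − £2,660,200 = £1,638,182.60. Interest = £791,200.00, so EBIT − I = £846,982.60.
DCL = contribution ÷ (EBIT − I) = £4,298,382.60 ÷ £846,982.60 = 5.0749.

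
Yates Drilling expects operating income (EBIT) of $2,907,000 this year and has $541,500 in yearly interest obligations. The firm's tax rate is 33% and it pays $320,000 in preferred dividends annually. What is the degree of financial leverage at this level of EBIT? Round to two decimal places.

Annual interest charges come to $541,500.00.
Pre-tax preferred-dividend burden = $320,000 ÷ (1 − 0.33) = $477,611.94.
DFL = EBIT ÷ [EBIT − I − D_p/(1−t)] = $2,907,000 ÷ [$2,907,000 − $541,500.00 − $477,611.94] = $2,907,000 ÷ $1,887,888.06 = 1.5398.

1.54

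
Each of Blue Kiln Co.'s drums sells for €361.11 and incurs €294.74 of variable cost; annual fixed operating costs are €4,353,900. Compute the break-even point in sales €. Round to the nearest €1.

CM per unit = €361.11 − €294.74 = €66.37; CM ratio = €66.37 / €361.11 = 0.1838.
Break-even revenue = fixed costs × price ÷ CM = €4,353,900 × €361.11 ÷ €66.37 = €23,688,968.

€23,688,968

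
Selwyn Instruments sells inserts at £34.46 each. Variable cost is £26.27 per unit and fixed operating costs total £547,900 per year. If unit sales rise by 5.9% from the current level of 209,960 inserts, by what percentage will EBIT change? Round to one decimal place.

+8.7%

Contribution at this volume is 209,960 × £8.19 = £1,719,572.40.
Operating income = contribution − fixed costs = £1,719,572.40 − £547,900 = £1,171,672.40.
So DOL = total CM / EBIT = £1,719,572.40 / £1,171,672.40 = 1.4676.
%ΔEBIT = DOL × %ΔSales = 1.4676 × +5.9% = +8.7%.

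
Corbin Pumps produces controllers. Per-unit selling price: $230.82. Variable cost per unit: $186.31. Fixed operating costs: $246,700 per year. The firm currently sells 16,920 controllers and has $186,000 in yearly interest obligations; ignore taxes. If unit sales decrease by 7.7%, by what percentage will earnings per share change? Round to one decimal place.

Total contribution margin = 16,920 × $44.51 = $753,109.20.
EBIT = $753,109.20 − $246,700 = $506,409.20.
Interest = $186,000.00, so EBIT − I = $320,409.20.
DCL = total CM / (EBIT − I) = $753,109.20 / $320,409.20 = 2.3505.
EPS therefore changes by 2.3505 × (-7.7%) = -18.1%.

-18.1%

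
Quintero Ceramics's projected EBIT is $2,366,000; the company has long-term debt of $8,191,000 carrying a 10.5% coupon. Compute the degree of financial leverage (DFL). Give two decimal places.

Interest = $860,055.00.
DFL = EBIT ÷ (EBIT − I) = $2,366,000 ÷ ($2,366,000 − $860,055.00) = $2,366,000 ÷ $1,505,945.00 = 1.5711.

1.57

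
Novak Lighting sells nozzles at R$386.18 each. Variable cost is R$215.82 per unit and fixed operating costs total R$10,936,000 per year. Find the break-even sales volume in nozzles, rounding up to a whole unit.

Unit CM = price − variable cost = R$386.18 − R$215.82 = R$170.36.
Break-even Q = R$10,936,000 / R$170.36 = 64,193.47 → 64,194 nozzles.

64,194 nozzles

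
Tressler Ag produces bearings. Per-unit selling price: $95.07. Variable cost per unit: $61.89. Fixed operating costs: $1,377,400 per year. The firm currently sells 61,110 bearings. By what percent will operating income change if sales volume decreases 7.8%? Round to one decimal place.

-24.3%

At 61,110 units, contribution = 61,110 × $33.18 = $2,027,629.80.
Subtracting fixed costs: EBIT = $2,027,629.80 − $1,377,400 = $650,229.80.
DOL = contribution ÷ EBIT = $2,027,629.80 ÷ $650,229.80 = 3.1183.
So EBIT moves 3.1183 × (-7.8%) = -24.3%.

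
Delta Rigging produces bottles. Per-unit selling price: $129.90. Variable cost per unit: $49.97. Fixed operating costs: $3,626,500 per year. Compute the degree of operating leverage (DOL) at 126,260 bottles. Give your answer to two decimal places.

1.56

Contribution at this volume is 126,260 × $79.93 = $10,091,961.80.
Operating income = contribution − fixed costs = $10,091,961.80 − $3,626,500 = $6,465,461.80.
Degree of operating leverage = $10,091,961.80 / $6,465,461.80 = 1.5609.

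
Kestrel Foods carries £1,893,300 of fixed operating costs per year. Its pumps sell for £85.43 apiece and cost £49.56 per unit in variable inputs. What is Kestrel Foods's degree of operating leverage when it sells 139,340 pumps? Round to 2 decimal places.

At 139,340 units, contribution = 139,340 × £35.87 = £4,998,125.80.
Subtracting fixed costs: EBIT = £4,998,125.80 − £1,893,300 = £3,104,825.80.
Degree of operating leverage = £4,998,125.80 / £3,104,825.80 = 1.6098.

1.61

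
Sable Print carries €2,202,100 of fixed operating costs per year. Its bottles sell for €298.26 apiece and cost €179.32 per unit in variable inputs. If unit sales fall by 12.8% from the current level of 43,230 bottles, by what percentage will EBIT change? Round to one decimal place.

-22.4%

Total contribution margin = 43,230 × €118.94 = €5,141,776.20.
EBIT = €5,141,776.20 − €2,202,100 = €2,939,676.20.
DOL = contribution ÷ EBIT = €5,141,776.20 ÷ €2,939,676.20 = 1.7491.
Operating income changes by 1.7491 × -12.8% = -22.4%.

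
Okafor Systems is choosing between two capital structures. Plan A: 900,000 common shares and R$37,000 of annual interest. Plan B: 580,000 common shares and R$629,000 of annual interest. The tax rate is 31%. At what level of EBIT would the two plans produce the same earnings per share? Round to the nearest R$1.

Set EPS_A = EPS_B: (EBIT − R$37,000)(1 − 0.31) ÷ 900,000 = (EBIT − R$629,000)(1 − 0.31) ÷ 580,000.
Cancelling (1 − t) and cross-multiplying: 580,000·(EBIT − 37,000) = 900,000·(EBIT − 629,000).
Solving, EBIT = (629,000·900,000 − 37,000·580,000) / (900,000 − 580,000) = 544,640,000,000 / 320,000 = 1,702,000.00.

R$1,702,000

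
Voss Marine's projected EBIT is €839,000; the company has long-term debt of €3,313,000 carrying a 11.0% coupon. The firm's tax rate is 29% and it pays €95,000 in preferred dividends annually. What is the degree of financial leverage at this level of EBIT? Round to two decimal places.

2.46

Annual interest charges come to €364,430.00.
Preferred dividends grossed up pre-tax: €95,000 / (1 − 0.29) = €133,802.82.
DFL = EBIT ÷ [EBIT − I − D_p/(1−t)] = €839,000 ÷ [€839,000 − €364,430.00 − €133,802.82] = €839,000 ÷ €340,767.18 = 2.4621.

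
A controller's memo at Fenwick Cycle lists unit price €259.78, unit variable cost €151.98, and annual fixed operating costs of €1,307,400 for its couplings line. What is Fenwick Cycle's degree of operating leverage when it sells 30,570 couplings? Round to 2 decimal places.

Total contribution margin = 30,570 × €107.80 = €3,295,446.00.
Operating income = contribution − fixed costs = €3,295,446.00 − €1,307,400 = €1,988,046.00.
So DOL = total CM / EBIT = €3,295,446.00 / €1,988,046.00 = 1.6576.

1.66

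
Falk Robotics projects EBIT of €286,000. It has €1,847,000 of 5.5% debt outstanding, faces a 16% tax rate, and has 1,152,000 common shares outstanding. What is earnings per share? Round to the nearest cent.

€0.13

Pre-tax income = €286,000 − €101,585.00 = €184,415.00.
Net income = €184,415.00 × (1 − 0.16) = €154,908.60.
EPS = €154,908.60 ÷ 1,152,000 = €0.13.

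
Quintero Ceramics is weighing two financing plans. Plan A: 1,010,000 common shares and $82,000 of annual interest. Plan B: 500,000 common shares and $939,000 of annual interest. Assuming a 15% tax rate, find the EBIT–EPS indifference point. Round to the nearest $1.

$1,779,196

Set EPS_A = EPS_B: (EBIT − $82,000)(1 − 0.15) ÷ 1,010,000 = (EBIT − $939,000)(1 − 0.15) ÷ 500,000.
The (1 − t) factor cancels: (EBIT − 82,000) × 500,000 = (EBIT − 939,000) × 1,010,000.
EBIT × (1,010,000 − 500,000) = 939,000 × 1,010,000 − 82,000 × 500,000 = 907,390,000,000, so EBIT = 907,390,000,000 ÷ 510,000 = 1,779,196.08.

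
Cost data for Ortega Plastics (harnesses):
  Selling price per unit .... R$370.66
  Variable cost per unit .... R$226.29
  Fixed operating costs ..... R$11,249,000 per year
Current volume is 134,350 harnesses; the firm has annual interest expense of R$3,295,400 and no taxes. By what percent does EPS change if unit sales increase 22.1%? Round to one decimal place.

+88.4%

Contribution at this volume is 134,350 × R$144.37 = R$19,396,109.50.
Operating income = contribution − fixed costs = R$19,396,109.50 − R$11,249,000 = R$8,147,109.50.
Interest = R$3,295,400.00, so EBIT − I = R$4,851,709.50.
DCL = total CM / (EBIT − I) = R$19,396,109.50 / R$4,851,709.50 = 3.9978.
%ΔEPS = DCL × %ΔSales = 3.9978 × +22.1% = +88.4%.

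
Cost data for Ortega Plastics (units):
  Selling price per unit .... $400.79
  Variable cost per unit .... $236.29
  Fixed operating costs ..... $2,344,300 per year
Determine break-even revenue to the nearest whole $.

$5,711,684

Contribution margin per unit = $400.79 − $236.29 = $164.50, a CM ratio of $164.50 ÷ $400.79 = 0.4104.
Break-even revenue = fixed costs × price ÷ CM = $2,344,300 × $400.79 ÷ $164.50 = $5,711,684.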